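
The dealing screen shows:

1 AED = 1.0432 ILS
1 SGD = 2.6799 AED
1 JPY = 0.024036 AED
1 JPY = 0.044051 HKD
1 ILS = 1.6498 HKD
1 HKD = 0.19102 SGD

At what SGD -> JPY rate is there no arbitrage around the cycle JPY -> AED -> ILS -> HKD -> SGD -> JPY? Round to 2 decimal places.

126.55

Known legs of the cycle: 0.024036 × 1.0432 × 1.6498 × 0.19102 = 0.0079020525543355392
For no arbitrage the full-cycle product must be 1, so the missing rate is 1 / 0.0079020525543355392 ≈ 126.5494.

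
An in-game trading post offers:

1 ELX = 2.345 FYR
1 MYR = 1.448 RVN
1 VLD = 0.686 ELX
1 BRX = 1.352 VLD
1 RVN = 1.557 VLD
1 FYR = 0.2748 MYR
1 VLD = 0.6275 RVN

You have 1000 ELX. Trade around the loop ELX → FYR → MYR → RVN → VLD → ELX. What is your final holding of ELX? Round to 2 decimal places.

1000 ELX × 2.345 = 2345 FYR
2345 FYR × 0.2748 = 644.406 MYR
644.406 MYR × 1.448 = 933.099888 RVN
933.099888 RVN × 1.557 = 1452.836525616 VLD
1452.836525616 VLD × 0.686 = 996.645856572576 ELX

996.65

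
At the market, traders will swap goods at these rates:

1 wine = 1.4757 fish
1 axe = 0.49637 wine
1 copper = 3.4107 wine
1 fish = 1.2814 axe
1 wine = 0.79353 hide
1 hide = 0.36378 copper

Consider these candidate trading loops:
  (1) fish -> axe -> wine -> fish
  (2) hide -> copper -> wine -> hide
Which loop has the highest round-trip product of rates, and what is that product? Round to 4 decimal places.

(1) 1.2814 × 0.49637 × 1.4757 = 0.93862
(2) 0.36378 × 3.4107 × 0.79353 = 0.98457
Highest is cycle (2) at 0.9846 (≤1, no arbitrage).

0.9846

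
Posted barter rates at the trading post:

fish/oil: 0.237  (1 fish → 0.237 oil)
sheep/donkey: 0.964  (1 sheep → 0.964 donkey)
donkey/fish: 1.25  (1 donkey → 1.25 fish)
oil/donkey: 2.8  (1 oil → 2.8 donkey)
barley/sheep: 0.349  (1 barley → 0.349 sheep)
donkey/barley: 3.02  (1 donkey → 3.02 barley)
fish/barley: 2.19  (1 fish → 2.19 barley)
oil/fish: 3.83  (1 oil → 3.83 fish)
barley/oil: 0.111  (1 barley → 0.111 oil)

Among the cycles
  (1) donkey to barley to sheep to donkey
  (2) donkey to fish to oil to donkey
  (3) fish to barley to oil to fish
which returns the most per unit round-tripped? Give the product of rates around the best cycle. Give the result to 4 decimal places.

1.0160

(1) 3.02 × 0.349 × 0.964 = 1.01604
(2) 1.25 × 0.237 × 2.8 = 0.82950
(3) 2.19 × 0.111 × 3.83 = 0.93103
Highest is cycle (1) at 1.0160 (>1, arbitrage).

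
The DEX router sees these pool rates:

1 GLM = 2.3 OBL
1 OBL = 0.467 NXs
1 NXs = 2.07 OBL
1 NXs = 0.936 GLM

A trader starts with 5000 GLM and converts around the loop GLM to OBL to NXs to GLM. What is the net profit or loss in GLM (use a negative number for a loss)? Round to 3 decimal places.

26.788

5000 GLM × 2.3 = 11500 OBL
11500 OBL × 0.467 = 5370.5 NXs
5370.5 NXs × 0.936 = 5026.788 GLM
Net change: 5026.788 − 5000 = 26.788 GLM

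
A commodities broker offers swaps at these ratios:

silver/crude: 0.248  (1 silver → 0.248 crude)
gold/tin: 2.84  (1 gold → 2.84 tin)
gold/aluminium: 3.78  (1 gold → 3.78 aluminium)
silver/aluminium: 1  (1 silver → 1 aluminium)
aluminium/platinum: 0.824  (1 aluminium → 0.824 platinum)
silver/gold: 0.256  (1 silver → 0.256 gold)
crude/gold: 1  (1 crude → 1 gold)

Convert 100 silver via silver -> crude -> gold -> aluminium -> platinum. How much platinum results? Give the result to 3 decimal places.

100 silver × 0.248 = 24.8 crude
24.8 crude × 1 = 24.8 gold
24.8 gold × 3.78 = 93.744 aluminium
93.744 aluminium × 0.824 = 77.245056 platinum

77.245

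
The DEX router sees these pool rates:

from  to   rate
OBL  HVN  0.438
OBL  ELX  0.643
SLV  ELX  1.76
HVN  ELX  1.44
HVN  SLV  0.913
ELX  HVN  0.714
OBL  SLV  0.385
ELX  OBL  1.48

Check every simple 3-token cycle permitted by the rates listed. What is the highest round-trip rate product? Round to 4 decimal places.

HVN→SLV→ELX→HVN: 0.913 × 1.76 × 0.714 = 1.14731
OBL→SLV→ELX→OBL: 0.385 × 1.76 × 1.48 = 1.00285
HVN→ELX→OBL→HVN: 1.44 × 1.48 × 0.438 = 0.93347
Maximum is HVN→SLV→ELX→HVN at 1.1473; arbitrage exists.

1.1473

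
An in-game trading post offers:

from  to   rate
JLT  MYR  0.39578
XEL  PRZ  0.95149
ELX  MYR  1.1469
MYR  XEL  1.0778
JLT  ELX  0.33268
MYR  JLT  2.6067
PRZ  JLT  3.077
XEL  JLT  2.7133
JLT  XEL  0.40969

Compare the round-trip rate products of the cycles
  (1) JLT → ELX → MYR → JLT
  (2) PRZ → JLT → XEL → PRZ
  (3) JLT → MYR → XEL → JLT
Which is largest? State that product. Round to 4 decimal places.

1.1995

(1) 0.33268 × 1.1469 × 2.6067 = 0.99459
(2) 3.077 × 0.40969 × 0.95149 = 1.19946
(3) 0.39578 × 1.0778 × 2.7133 = 1.15742
Highest is cycle (2) at 1.1995 (>1, arbitrage).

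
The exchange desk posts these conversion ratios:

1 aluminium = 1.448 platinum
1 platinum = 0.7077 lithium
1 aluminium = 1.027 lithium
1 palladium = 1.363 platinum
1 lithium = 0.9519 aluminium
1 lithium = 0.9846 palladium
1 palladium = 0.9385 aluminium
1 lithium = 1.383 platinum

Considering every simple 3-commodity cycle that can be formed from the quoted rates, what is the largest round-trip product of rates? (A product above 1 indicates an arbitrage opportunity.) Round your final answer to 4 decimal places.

platinum→lithium→aluminium→platinum: 0.7077 × 0.9519 × 1.448 = 0.97546
palladium→platinum→lithium→palladium: 1.363 × 0.7077 × 0.9846 = 0.94974
palladium→aluminium→lithium→palladium: 0.9385 × 1.027 × 0.9846 = 0.94900
Maximum is platinum→lithium→aluminium→platinum at 0.9755; no arbitrage — every cycle loses value.

0.9755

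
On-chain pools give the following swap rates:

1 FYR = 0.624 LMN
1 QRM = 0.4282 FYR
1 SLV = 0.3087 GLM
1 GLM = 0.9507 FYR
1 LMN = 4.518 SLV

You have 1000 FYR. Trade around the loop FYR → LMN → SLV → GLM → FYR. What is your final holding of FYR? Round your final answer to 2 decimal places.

1000 FYR × 0.624 = 624 LMN
624 LMN × 4.518 = 2819.232 SLV
2819.232 SLV × 0.3087 = 870.2969184 GLM
870.2969184 GLM × 0.9507 = 827.39128032288 FYR

827.39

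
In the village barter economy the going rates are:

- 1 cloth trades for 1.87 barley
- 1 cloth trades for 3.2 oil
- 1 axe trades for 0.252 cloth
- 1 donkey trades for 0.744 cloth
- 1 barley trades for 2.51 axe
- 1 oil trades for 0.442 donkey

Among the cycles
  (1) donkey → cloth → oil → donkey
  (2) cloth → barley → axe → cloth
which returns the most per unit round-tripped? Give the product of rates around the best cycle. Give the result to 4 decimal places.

(1) 0.744 × 3.2 × 0.442 = 1.05231
(2) 1.87 × 2.51 × 0.252 = 1.18281
Highest is cycle (2) at 1.1828 (>1, arbitrage).

1.1828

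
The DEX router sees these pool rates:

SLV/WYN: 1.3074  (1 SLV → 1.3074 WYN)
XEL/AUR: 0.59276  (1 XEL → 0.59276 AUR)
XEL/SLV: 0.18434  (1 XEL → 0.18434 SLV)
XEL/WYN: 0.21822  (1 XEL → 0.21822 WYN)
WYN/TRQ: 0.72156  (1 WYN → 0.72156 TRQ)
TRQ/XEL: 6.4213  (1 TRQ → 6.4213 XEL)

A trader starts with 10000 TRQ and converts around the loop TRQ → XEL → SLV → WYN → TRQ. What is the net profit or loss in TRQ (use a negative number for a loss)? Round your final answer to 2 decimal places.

1166.66

10000 TRQ × 6.4213 = 64213 XEL
64213 XEL × 0.18434 = 11837.02442 SLV
11837.02442 SLV × 1.3074 = 15475.725726708 WYN
15475.725726708 WYN × 0.72156 = 11166.66465536342448 TRQ
Net change: 11166.66465536342448 − 10000 = 1166.66465536342448 TRQ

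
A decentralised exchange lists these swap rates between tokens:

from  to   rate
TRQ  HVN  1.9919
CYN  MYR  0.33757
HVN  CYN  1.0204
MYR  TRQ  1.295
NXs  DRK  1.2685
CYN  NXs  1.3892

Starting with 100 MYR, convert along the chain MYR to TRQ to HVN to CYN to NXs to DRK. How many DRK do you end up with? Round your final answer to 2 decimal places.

100 MYR × 1.295 = 129.5 TRQ
129.5 TRQ × 1.9919 = 257.95105 HVN
257.95105 HVN × 1.0204 = 263.21325142 CYN
263.21325142 CYN × 1.3892 = 365.655848872664 NXs
365.655848872664 NXs × 1.2685 = 463.834444294974284 DRK

463.83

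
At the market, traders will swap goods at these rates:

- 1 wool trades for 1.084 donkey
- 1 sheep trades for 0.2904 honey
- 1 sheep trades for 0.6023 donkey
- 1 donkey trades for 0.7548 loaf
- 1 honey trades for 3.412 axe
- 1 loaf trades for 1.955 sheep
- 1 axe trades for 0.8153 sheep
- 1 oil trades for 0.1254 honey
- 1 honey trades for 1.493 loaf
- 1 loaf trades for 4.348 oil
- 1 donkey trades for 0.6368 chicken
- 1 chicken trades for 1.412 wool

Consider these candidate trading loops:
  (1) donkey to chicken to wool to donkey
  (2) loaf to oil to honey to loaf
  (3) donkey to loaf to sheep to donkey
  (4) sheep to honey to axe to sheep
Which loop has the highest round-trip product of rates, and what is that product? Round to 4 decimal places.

(1) 0.6368 × 1.412 × 1.084 = 0.97469
(2) 4.348 × 0.1254 × 1.493 = 0.81404
(3) 0.7548 × 1.955 × 0.6023 = 0.88877
(4) 0.2904 × 3.412 × 0.8153 = 0.80784
Highest is cycle (1) at 0.9747 (≤1, no arbitrage).

0.9747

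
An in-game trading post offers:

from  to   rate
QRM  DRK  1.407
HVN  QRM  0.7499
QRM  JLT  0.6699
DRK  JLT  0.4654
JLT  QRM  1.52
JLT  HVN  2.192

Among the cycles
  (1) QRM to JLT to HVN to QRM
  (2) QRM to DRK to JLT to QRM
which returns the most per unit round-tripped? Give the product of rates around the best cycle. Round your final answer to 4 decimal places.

(1) 0.6699 × 2.192 × 0.7499 = 1.10117
(2) 1.407 × 0.4654 × 1.52 = 0.99532
Highest is cycle (1) at 1.1012 (>1, arbitrage).

1.1012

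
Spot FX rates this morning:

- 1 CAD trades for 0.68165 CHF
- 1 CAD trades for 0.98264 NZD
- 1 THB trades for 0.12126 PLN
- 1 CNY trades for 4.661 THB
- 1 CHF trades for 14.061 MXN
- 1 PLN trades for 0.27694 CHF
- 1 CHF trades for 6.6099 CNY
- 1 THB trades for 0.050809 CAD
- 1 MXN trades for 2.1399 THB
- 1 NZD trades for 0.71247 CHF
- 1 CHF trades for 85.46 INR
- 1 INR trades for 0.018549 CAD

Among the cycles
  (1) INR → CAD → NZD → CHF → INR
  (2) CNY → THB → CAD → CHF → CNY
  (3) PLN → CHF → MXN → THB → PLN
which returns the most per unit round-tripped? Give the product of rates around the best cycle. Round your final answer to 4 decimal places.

(1) 0.018549 × 0.98264 × 0.71247 × 85.46 = 1.10980
(2) 4.661 × 0.050809 × 0.68165 × 6.6099 = 1.06703
(3) 0.27694 × 14.061 × 2.1399 × 0.12126 = 1.01045
Highest is cycle (1) at 1.1098 (>1, arbitrage).

1.1098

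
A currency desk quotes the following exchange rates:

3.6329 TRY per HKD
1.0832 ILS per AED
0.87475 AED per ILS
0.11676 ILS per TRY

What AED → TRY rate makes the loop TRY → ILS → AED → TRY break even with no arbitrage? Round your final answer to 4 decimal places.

Known legs of the cycle: 0.11676 × 0.87475 = 0.10213581
For no arbitrage the full-cycle product must be 1, so the missing rate is 1 / 0.10213581 ≈ 9.790885.

9.7909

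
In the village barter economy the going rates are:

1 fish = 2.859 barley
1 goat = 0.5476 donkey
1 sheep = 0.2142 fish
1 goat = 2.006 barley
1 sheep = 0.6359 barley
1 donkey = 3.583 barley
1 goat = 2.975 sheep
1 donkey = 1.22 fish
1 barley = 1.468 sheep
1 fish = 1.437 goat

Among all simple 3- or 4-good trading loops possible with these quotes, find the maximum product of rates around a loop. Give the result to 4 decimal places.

donkey→fish→goat→donkey: 1.22 × 1.437 × 0.5476 = 0.96002
sheep→fish→goat→sheep: 0.2142 × 1.437 × 2.975 = 0.91572
sheep→fish→goat→barley→sheep: 0.2142 × 1.437 × 2.006 × 1.468 = 0.90643
sheep→fish→barley→sheep: 0.2142 × 2.859 × 1.468 = 0.89900
Maximum is donkey→fish→goat→donkey at 0.9600; no arbitrage — every cycle loses value.

0.9600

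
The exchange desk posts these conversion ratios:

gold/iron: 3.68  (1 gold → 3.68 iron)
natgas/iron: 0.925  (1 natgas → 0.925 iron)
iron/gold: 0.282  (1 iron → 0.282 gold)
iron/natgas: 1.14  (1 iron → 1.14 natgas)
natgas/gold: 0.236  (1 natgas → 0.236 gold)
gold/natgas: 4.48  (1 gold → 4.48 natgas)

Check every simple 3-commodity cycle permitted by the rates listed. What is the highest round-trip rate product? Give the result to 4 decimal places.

gold→natgas→iron→gold: 4.48 × 0.925 × 0.282 = 1.16861
gold→iron→natgas→gold: 3.68 × 1.14 × 0.236 = 0.99007
Maximum is gold→natgas→iron→gold at 1.1686; arbitrage exists.

1.1686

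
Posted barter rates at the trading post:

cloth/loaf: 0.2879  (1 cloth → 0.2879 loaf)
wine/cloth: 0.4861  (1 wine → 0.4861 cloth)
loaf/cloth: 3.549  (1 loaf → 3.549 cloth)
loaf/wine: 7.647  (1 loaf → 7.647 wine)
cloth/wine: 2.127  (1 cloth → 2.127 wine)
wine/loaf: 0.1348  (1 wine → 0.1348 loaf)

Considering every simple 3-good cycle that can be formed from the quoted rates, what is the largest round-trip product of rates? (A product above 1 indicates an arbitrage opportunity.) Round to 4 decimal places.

loaf→wine→cloth→loaf: 7.647 × 0.4861 × 0.2879 = 1.07018
loaf→cloth→wine→loaf: 3.549 × 2.127 × 0.1348 = 1.01757
Maximum is loaf→wine→cloth→loaf at 1.0702; arbitrage exists.

1.0702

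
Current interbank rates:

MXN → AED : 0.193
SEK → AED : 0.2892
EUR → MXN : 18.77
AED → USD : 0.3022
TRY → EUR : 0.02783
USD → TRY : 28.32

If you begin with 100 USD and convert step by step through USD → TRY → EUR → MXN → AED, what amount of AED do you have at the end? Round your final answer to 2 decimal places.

285.51

100 USD × 28.32 = 2832 TRY
2832 TRY × 0.02783 = 78.81456 EUR
78.81456 EUR × 18.77 = 1479.3492912 MXN
1479.3492912 MXN × 0.193 = 285.5144132016 AED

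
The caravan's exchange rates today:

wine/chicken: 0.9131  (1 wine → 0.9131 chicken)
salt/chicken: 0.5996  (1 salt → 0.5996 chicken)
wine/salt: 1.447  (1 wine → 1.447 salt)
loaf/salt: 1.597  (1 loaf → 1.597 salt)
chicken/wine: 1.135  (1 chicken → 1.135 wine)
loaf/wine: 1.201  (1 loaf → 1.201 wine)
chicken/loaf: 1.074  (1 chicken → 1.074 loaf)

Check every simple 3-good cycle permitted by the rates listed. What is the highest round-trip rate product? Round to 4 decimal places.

chicken→loaf→wine→chicken: 1.074 × 1.201 × 0.9131 = 1.17778
chicken→loaf→salt→chicken: 1.074 × 1.597 × 0.5996 = 1.02842
chicken→wine→salt→chicken: 1.135 × 1.447 × 0.5996 = 0.98475
Maximum is chicken→loaf→wine→chicken at 1.1778; arbitrage exists.

1.1778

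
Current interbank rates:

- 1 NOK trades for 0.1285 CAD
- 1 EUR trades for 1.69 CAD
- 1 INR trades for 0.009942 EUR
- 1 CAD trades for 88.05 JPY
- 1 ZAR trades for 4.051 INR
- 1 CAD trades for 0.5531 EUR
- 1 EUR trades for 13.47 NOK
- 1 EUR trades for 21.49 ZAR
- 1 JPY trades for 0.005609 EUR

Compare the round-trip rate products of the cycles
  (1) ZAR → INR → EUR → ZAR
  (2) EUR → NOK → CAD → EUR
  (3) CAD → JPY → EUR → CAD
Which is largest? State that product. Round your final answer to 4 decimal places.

(1) 4.051 × 0.009942 × 21.49 = 0.86551
(2) 13.47 × 0.1285 × 0.5531 = 0.95736
(3) 88.05 × 0.005609 × 1.69 = 0.83464
Highest is cycle (2) at 0.9574 (≤1, no arbitrage).

0.9574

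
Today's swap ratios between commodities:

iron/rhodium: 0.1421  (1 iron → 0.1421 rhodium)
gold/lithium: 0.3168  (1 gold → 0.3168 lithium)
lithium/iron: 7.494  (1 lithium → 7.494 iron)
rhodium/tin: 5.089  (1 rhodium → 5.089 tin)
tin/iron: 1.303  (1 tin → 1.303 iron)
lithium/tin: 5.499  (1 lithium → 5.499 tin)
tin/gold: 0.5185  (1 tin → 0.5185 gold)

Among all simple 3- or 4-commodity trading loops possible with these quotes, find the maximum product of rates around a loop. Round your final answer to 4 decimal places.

iron→rhodium→tin→iron: 0.1421 × 5.089 × 1.303 = 0.94226
gold→lithium→tin→gold: 0.3168 × 5.499 × 0.5185 = 0.90327
Maximum is iron→rhodium→tin→iron at 0.9423; no arbitrage — every cycle loses value.

0.9423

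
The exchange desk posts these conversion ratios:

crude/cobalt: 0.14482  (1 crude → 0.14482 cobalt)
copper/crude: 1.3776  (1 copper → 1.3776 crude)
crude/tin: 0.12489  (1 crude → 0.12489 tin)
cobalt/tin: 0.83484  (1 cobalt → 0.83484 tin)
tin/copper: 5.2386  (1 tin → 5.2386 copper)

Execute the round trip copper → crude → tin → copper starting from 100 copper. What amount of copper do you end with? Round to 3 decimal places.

90.129

100 copper × 1.3776 = 137.76 crude
137.76 crude × 0.12489 = 17.2048464 tin
17.2048464 tin × 5.2386 = 90.12930835104 copper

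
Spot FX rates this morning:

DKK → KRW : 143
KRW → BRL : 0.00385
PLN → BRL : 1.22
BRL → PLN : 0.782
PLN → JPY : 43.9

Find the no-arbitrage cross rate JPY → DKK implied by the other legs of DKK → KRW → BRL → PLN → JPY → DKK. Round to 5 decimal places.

Known legs of the cycle: 143 × 0.00385 × 0.782 × 43.9 = 18.90027139
For no arbitrage the full-cycle product must be 1, so the missing rate is 1 / 18.90027139 ≈ 0.0529093.

0.05291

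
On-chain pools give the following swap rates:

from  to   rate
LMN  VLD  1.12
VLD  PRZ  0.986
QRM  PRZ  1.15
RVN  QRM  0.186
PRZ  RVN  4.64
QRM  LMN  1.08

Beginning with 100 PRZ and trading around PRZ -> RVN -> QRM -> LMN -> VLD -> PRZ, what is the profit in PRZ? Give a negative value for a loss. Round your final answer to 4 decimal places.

2.9318

100 PRZ × 4.64 = 464 RVN
464 RVN × 0.186 = 86.304 QRM
86.304 QRM × 1.08 = 93.20832 LMN
93.20832 LMN × 1.12 = 104.3933184 VLD
104.3933184 VLD × 0.986 = 102.9318119424 PRZ
Net change: 102.9318119424 − 100 = 2.9318119424 PRZ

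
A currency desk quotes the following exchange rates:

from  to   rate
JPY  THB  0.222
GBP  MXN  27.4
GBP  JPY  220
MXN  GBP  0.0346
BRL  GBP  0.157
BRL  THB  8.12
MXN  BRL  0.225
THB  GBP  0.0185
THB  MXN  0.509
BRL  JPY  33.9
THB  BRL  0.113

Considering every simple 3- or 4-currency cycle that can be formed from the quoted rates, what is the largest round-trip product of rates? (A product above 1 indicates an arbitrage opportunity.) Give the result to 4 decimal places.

GBP→MXN→BRL→GBP: 27.4 × 0.225 × 0.157 = 0.96791
THB→MXN→BRL→THB: 0.509 × 0.225 × 8.12 = 0.92994
GBP→MXN→BRL→THB→GBP: 27.4 × 0.225 × 8.12 × 0.0185 = 0.92611
GBP→JPY→THB→GBP: 220 × 0.222 × 0.0185 = 0.90354
GBP→JPY→THB→BRL→GBP: 220 × 0.222 × 0.113 × 0.157 = 0.86647
THB→MXN→BRL→JPY→THB: 0.509 × 0.225 × 33.9 × 0.222 = 0.86189
GBP→JPY→THB→MXN→GBP: 220 × 0.222 × 0.509 × 0.0346 = 0.86014
THB→BRL→JPY→THB: 0.113 × 33.9 × 0.222 = 0.85042
Maximum is GBP→MXN→BRL→GBP at 0.9679; no arbitrage — every cycle loses value.

0.9679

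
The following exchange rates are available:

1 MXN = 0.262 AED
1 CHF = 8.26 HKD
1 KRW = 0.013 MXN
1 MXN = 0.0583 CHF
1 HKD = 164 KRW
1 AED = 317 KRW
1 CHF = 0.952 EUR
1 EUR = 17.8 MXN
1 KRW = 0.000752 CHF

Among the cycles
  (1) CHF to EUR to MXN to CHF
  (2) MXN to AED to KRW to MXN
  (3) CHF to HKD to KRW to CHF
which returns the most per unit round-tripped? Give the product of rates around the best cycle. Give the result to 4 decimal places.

1.0797

(1) 0.952 × 17.8 × 0.0583 = 0.98793
(2) 0.262 × 317 × 0.013 = 1.07970
(3) 8.26 × 164 × 0.000752 = 1.01869
Highest is cycle (2) at 1.0797 (>1, arbitrage).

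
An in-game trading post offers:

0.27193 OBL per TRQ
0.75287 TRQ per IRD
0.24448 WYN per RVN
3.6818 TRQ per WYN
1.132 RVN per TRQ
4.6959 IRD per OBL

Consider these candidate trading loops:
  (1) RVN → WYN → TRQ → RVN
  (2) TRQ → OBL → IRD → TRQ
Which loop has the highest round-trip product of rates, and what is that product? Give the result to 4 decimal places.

(1) 0.24448 × 3.6818 × 1.132 = 1.01894
(2) 0.27193 × 4.6959 × 0.75287 = 0.96138
Highest is cycle (1) at 1.0189 (>1, arbitrage).

1.0189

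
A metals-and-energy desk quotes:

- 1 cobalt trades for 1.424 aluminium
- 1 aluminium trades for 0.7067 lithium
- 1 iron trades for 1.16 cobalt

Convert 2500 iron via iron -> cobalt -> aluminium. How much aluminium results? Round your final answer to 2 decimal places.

2500 iron × 1.16 = 2900 cobalt
2900 cobalt × 1.424 = 4129.6 aluminium

4129.60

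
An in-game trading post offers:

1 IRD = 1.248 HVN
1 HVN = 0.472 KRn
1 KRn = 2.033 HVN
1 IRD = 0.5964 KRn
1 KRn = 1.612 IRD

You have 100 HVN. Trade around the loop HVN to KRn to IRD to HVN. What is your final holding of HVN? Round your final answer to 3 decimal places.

94.956

100 HVN × 0.472 = 47.2 KRn
47.2 KRn × 1.612 = 76.0864 IRD
76.0864 IRD × 1.248 = 94.9558272 HVN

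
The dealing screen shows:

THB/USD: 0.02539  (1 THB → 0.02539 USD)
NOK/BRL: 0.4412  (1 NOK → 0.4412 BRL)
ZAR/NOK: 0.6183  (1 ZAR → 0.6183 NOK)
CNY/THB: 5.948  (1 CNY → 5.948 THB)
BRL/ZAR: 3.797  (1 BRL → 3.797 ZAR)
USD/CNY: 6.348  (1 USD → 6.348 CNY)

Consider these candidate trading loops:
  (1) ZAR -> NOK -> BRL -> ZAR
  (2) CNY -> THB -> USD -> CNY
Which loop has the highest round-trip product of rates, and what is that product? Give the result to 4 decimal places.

(1) 0.6183 × 0.4412 × 3.797 = 1.03580
(2) 5.948 × 0.02539 × 6.348 = 0.95867
Highest is cycle (1) at 1.0358 (>1, arbitrage).

1.0358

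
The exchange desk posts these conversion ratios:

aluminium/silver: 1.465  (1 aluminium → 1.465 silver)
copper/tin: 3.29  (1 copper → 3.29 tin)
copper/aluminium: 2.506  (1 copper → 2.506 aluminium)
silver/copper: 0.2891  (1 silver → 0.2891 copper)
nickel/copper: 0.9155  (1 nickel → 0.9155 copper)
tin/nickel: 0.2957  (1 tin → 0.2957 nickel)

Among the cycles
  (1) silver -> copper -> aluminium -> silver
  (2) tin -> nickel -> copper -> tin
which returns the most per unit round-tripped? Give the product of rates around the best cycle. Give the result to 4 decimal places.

(1) 0.2891 × 2.506 × 1.465 = 1.06137
(2) 0.2957 × 0.9155 × 3.29 = 0.89065
Highest is cycle (1) at 1.0614 (>1, arbitrage).

1.0614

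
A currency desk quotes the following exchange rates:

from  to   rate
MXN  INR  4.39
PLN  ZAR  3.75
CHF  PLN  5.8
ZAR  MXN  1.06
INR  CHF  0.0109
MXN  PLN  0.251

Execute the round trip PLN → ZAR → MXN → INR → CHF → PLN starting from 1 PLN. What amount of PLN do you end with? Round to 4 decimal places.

1.1032

1 PLN × 3.75 = 3.75 ZAR
3.75 ZAR × 1.06 = 3.975 MXN
3.975 MXN × 4.39 = 17.45025 INR
17.45025 INR × 0.0109 = 0.190207725 CHF
0.190207725 CHF × 5.8 = 1.103204805 PLN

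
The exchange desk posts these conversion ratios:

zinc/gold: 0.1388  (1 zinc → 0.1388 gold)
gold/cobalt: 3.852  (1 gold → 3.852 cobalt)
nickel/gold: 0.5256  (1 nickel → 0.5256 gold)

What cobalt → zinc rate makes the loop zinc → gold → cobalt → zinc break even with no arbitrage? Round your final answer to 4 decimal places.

Known legs of the cycle: 0.1388 × 3.852 = 0.5346576
For no arbitrage the full-cycle product must be 1, so the missing rate is 1 / 0.5346576 ≈ 1.870356.

1.8704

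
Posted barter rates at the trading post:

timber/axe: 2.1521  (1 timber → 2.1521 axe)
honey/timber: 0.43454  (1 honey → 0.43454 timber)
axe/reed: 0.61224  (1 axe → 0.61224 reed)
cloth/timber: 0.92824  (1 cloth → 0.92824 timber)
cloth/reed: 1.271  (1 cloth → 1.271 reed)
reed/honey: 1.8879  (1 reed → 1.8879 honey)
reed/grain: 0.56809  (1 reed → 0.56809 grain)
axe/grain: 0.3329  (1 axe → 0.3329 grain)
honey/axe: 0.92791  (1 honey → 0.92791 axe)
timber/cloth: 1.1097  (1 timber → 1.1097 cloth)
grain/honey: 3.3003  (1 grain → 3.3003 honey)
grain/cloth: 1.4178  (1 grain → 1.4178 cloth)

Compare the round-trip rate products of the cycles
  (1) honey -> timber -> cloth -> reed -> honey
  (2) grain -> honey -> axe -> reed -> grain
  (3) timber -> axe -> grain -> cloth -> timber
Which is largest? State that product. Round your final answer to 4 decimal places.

1.1571

(1) 0.43454 × 1.1097 × 1.271 × 1.8879 = 1.15707
(2) 3.3003 × 0.92791 × 0.61224 × 0.56809 = 1.06512
(3) 2.1521 × 0.3329 × 1.4178 × 0.92824 = 0.94287
Highest is cycle (1) at 1.1571 (>1, arbitrage).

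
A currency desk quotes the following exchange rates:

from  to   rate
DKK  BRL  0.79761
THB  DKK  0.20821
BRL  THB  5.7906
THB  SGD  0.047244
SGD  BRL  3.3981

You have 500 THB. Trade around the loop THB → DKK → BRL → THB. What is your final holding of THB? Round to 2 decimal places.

480.82

500 THB × 0.20821 = 104.105 DKK
104.105 DKK × 0.79761 = 83.03518905 BRL
83.03518905 BRL × 5.7906 = 480.82356571293 THB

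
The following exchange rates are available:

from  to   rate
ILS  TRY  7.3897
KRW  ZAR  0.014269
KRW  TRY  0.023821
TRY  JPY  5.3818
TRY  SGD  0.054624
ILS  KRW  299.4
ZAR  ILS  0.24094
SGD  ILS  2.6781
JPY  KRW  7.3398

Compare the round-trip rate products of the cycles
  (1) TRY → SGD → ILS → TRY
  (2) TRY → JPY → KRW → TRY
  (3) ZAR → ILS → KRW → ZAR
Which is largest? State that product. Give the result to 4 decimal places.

1.0810

(1) 0.054624 × 2.6781 × 7.3897 = 1.08103
(2) 5.3818 × 7.3398 × 0.023821 = 0.94096
(3) 0.24094 × 299.4 × 0.014269 = 1.02933
Highest is cycle (1) at 1.0810 (>1, arbitrage).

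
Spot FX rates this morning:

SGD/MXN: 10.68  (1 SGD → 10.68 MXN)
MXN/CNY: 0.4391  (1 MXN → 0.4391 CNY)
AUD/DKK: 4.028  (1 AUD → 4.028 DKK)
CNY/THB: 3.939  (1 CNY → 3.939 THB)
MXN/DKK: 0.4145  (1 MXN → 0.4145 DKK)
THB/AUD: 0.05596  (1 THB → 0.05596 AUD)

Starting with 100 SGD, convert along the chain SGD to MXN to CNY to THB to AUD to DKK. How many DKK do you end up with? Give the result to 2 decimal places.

100 SGD × 10.68 = 1068 MXN
1068 MXN × 0.4391 = 468.9588 CNY
468.9588 CNY × 3.939 = 1847.2287132 THB
1847.2287132 THB × 0.05596 = 103.370918790672 AUD
103.370918790672 AUD × 4.028 = 416.378060888826816 DKK

416.38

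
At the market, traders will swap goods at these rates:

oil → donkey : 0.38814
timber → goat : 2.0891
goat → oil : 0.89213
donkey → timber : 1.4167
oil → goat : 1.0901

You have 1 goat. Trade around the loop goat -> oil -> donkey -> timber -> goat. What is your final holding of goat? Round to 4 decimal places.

1 goat × 0.89213 = 0.89213 oil
0.89213 oil × 0.38814 = 0.3462713382 donkey
0.3462713382 donkey × 1.4167 = 0.49056260482794 timber
0.49056260482794 timber × 2.0891 = 1.024834337746049454 goat

1.0248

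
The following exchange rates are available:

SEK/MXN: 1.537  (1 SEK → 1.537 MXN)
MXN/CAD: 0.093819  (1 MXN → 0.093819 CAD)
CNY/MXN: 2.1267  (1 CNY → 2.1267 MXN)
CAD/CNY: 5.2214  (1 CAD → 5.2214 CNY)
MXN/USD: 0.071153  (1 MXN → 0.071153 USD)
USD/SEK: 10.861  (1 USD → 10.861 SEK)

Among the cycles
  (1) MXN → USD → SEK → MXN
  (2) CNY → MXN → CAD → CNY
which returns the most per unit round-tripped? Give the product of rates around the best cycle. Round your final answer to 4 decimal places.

1.1878

(1) 0.071153 × 10.861 × 1.537 = 1.18778
(2) 2.1267 × 0.093819 × 5.2214 = 1.04180
Highest is cycle (1) at 1.1878 (>1, arbitrage).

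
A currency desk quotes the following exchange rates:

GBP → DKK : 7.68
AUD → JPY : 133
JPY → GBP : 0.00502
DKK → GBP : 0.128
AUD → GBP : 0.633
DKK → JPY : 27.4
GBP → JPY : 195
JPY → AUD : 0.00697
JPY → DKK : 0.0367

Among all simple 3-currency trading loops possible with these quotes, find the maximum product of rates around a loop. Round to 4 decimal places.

JPY→GBP→DKK→JPY: 0.00502 × 7.68 × 27.4 = 1.05637
JPY→DKK→GBP→JPY: 0.0367 × 0.128 × 195 = 0.91603
JPY→AUD→GBP→JPY: 0.00697 × 0.633 × 195 = 0.86034
Maximum is JPY→GBP→DKK→JPY at 1.0564; arbitrage exists.

1.0564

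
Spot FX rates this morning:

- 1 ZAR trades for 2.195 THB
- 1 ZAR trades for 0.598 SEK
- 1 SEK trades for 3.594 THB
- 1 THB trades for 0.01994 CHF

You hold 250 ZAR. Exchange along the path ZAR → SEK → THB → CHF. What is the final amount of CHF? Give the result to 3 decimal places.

250 ZAR × 0.598 = 149.5 SEK
149.5 SEK × 3.594 = 537.303 THB
537.303 THB × 0.01994 = 10.71382182 CHF

10.714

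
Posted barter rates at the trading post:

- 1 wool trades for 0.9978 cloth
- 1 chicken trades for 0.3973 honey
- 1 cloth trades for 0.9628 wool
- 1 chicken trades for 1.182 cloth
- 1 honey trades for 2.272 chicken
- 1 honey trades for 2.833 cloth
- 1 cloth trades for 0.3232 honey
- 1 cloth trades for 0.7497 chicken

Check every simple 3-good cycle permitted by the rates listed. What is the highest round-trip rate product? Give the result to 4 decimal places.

0.8680

honey→chicken→cloth→honey: 2.272 × 1.182 × 0.3232 = 0.86795
honey→cloth→chicken→honey: 2.833 × 0.7497 × 0.3973 = 0.84383
Maximum is honey→chicken→cloth→honey at 0.8680; no arbitrage — every cycle loses value.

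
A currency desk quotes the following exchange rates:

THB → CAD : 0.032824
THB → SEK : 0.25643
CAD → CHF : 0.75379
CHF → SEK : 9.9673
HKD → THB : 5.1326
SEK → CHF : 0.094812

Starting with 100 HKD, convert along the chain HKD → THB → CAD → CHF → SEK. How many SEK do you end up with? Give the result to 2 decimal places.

100 HKD × 5.1326 = 513.26 THB
513.26 THB × 0.032824 = 16.84724624 CAD
16.84724624 CAD × 0.75379 = 12.6992857432496 CHF
12.6992857432496 CHF × 9.9673 = 126.57759078869173808 SEK

126.58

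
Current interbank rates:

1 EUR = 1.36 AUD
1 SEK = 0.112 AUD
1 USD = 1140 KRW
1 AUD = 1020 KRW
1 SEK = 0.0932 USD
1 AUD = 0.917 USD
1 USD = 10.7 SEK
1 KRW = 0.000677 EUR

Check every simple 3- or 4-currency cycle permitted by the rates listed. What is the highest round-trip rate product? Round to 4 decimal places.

1.0989

AUD→USD→SEK→AUD: 0.917 × 10.7 × 0.112 = 1.09893
AUD→USD→KRW→EUR→AUD: 0.917 × 1140 × 0.000677 × 1.36 = 0.96250
AUD→KRW→EUR→AUD: 1020 × 0.000677 × 1.36 = 0.93913
Maximum is AUD→USD→SEK→AUD at 1.0989; arbitrage exists.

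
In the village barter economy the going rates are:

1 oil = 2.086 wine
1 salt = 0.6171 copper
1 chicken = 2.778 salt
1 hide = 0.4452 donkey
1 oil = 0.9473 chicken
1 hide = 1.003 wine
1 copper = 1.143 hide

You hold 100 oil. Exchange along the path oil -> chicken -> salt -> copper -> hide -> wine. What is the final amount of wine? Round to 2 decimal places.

186.18

100 oil × 0.9473 = 94.73 chicken
94.73 chicken × 2.778 = 263.15994 salt
263.15994 salt × 0.6171 = 162.395998974 copper
162.395998974 copper × 1.143 = 185.618626827282 hide
185.618626827282 hide × 1.003 = 186.175482707763846 wine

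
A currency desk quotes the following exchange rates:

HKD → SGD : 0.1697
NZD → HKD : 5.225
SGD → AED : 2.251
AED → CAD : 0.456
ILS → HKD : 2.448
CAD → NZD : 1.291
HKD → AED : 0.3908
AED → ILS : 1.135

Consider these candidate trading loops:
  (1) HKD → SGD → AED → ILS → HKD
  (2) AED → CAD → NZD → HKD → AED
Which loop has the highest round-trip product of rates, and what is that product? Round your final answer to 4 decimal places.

1.2021

(1) 0.1697 × 2.251 × 1.135 × 2.448 = 1.06136
(2) 0.456 × 1.291 × 5.225 × 0.3908 = 1.20208
Highest is cycle (2) at 1.2021 (>1, arbitrage).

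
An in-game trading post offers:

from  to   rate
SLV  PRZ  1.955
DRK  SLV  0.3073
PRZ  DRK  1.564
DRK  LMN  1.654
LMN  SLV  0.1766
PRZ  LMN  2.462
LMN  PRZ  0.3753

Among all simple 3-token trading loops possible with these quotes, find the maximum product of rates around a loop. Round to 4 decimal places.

0.9708

LMN→PRZ→DRK→LMN: 0.3753 × 1.564 × 1.654 = 0.97085
SLV→PRZ→DRK→SLV: 1.955 × 1.564 × 0.3073 = 0.93961
SLV→PRZ→LMN→SLV: 1.955 × 2.462 × 0.1766 = 0.85001
Maximum is LMN→PRZ→DRK→LMN at 0.9708; no arbitrage — every cycle loses value.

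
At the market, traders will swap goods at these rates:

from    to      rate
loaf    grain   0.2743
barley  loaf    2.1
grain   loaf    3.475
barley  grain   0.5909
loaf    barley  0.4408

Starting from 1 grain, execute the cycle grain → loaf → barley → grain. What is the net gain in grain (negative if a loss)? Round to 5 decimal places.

-0.09487

1 grain × 3.475 = 3.475 loaf
3.475 loaf × 0.4408 = 1.53178 barley
1.53178 barley × 0.5909 = 0.905128802 grain
Net change: 0.905128802 − 1 = -0.094871198 grain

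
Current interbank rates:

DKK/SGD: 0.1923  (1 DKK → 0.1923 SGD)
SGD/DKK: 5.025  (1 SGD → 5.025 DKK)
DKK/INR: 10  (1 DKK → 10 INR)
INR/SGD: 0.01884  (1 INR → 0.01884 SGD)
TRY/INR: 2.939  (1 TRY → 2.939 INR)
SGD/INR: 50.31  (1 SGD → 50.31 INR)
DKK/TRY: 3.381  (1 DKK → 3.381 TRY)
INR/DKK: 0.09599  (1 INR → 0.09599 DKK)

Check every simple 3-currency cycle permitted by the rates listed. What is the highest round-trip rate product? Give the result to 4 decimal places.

0.9538

TRY→INR→DKK→TRY: 2.939 × 0.09599 × 3.381 = 0.95383
SGD→DKK→INR→SGD: 5.025 × 10 × 0.01884 = 0.94671
SGD→INR→DKK→SGD: 50.31 × 0.09599 × 0.1923 = 0.92867
Maximum is TRY→INR→DKK→TRY at 0.9538; no arbitrage — every cycle loses value.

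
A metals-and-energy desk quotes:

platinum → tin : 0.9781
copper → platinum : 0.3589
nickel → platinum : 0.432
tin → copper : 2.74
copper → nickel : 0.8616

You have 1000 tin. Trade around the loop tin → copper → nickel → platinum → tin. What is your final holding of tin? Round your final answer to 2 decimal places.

997.52

1000 tin × 2.74 = 2740 copper
2740 copper × 0.8616 = 2360.784 nickel
2360.784 nickel × 0.432 = 1019.858688 platinum
1019.858688 platinum × 0.9781 = 997.5237827328 tin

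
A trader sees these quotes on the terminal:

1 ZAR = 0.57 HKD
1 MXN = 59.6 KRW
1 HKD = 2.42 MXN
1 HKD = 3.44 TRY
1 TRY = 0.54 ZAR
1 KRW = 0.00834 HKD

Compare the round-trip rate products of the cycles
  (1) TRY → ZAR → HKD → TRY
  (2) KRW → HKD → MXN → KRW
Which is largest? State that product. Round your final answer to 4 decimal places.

1.2029

(1) 0.54 × 0.57 × 3.44 = 1.05883
(2) 0.00834 × 2.42 × 59.6 = 1.20289
Highest is cycle (2) at 1.2029 (>1, arbitrage).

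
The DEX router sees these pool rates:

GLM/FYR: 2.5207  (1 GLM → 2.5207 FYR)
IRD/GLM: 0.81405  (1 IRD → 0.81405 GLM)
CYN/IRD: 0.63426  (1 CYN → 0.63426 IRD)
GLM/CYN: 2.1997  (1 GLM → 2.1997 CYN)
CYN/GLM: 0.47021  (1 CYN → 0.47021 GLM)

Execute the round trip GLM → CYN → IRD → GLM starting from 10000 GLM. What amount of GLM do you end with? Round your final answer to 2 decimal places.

11357.48

10000 GLM × 2.1997 = 21997 CYN
21997 CYN × 0.63426 = 13951.81722 IRD
13951.81722 IRD × 0.81405 = 11357.476807941 GLM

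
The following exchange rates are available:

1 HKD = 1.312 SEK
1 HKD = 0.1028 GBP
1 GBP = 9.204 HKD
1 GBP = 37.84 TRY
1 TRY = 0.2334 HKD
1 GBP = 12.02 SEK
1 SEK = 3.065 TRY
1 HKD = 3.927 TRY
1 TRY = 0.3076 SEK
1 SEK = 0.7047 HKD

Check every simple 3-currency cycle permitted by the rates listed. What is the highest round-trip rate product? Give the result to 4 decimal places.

0.9386

TRY→HKD→SEK→TRY: 0.2334 × 1.312 × 3.065 = 0.93857
TRY→HKD→GBP→TRY: 0.2334 × 0.1028 × 37.84 = 0.90791
SEK→HKD→GBP→SEK: 0.7047 × 0.1028 × 12.02 = 0.87077
TRY→SEK→HKD→TRY: 0.3076 × 0.7047 × 3.927 = 0.85124
Maximum is TRY→HKD→SEK→TRY at 0.9386; no arbitrage — every cycle loses value.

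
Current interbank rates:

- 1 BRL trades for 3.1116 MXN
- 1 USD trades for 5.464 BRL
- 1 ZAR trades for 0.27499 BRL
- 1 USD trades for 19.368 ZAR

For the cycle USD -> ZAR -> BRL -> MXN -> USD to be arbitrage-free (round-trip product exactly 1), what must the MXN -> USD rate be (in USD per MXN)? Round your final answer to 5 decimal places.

0.06034

Known legs of the cycle: 19.368 × 0.27499 × 3.1116 = 16.572401265312
For no arbitrage the full-cycle product must be 1, so the missing rate is 1 / 16.572401265312 ≈ 0.0603413.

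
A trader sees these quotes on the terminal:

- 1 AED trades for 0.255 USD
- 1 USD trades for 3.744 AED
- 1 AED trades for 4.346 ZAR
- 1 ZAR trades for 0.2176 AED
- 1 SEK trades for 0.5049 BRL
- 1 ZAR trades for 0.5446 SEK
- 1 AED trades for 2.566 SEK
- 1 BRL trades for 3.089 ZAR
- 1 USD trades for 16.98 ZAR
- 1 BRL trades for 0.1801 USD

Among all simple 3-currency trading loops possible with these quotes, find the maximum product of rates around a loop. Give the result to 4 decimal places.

AED→USD→ZAR→AED: 0.255 × 16.98 × 0.2176 = 0.94219
SEK→BRL→ZAR→SEK: 0.5049 × 3.089 × 0.5446 = 0.84938
Maximum is AED→USD→ZAR→AED at 0.9422; no arbitrage — every cycle loses value.

0.9422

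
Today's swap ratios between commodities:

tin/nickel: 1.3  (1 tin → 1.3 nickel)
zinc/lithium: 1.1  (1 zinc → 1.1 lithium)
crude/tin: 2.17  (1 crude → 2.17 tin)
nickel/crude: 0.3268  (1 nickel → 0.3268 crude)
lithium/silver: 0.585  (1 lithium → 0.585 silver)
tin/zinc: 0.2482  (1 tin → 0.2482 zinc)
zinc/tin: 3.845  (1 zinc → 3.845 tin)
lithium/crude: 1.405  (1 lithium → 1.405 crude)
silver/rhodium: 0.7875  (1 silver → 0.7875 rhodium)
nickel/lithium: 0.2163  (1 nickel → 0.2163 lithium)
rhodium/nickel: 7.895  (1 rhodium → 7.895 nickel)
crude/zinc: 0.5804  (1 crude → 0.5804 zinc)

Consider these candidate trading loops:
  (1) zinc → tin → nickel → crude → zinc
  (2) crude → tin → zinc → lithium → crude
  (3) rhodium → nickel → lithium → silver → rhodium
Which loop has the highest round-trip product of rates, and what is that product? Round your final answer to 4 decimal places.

0.9481

(1) 3.845 × 1.3 × 0.3268 × 0.5804 = 0.94809
(2) 2.17 × 0.2482 × 1.1 × 1.405 = 0.83240
(3) 7.895 × 0.2163 × 0.585 × 0.7875 = 0.78671
Highest is cycle (1) at 0.9481 (≤1, no arbitrage).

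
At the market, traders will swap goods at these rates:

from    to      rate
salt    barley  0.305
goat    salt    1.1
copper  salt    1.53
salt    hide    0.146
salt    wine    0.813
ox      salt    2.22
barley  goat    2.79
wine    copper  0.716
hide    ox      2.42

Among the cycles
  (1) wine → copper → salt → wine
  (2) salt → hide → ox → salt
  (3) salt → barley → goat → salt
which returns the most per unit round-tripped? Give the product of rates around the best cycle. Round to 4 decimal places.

0.9360

(1) 0.716 × 1.53 × 0.813 = 0.89063
(2) 0.146 × 2.42 × 2.22 = 0.78437
(3) 0.305 × 2.79 × 1.1 = 0.93605
Highest is cycle (3) at 0.9360 (≤1, no arbitrage).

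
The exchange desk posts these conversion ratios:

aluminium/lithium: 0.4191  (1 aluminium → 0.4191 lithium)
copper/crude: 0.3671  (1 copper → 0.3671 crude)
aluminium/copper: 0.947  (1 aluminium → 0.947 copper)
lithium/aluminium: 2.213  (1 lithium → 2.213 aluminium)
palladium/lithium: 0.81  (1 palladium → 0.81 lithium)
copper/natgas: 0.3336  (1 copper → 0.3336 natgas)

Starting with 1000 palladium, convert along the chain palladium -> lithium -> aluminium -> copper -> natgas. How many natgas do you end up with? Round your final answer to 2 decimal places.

566.29

1000 palladium × 0.81 = 810 lithium
810 lithium × 2.213 = 1792.53 aluminium
1792.53 aluminium × 0.947 = 1697.52591 copper
1697.52591 copper × 0.3336 = 566.294643576 natgas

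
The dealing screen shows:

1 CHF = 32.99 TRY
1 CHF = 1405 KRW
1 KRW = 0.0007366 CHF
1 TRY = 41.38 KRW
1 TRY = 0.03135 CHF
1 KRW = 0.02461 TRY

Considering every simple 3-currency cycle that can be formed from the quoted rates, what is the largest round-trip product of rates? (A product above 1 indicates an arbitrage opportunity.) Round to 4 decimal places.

1.0840

KRW→TRY→CHF→KRW: 0.02461 × 0.03135 × 1405 = 1.08399
KRW→CHF→TRY→KRW: 0.0007366 × 32.99 × 41.38 = 1.00555
Maximum is KRW→TRY→CHF→KRW at 1.0840; arbitrage exists.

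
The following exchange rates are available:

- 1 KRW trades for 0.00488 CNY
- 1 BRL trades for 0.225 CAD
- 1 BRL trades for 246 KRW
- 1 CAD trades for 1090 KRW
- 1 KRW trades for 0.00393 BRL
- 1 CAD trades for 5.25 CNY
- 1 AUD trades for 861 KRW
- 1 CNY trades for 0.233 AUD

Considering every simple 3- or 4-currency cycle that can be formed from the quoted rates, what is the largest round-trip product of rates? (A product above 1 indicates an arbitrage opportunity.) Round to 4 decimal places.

0.9790

KRW→CNY→AUD→KRW: 0.00488 × 0.233 × 861 = 0.97899
KRW→BRL→CAD→KRW: 0.00393 × 0.225 × 1090 = 0.96383
Maximum is KRW→CNY→AUD→KRW at 0.9790; no arbitrage — every cycle loses value.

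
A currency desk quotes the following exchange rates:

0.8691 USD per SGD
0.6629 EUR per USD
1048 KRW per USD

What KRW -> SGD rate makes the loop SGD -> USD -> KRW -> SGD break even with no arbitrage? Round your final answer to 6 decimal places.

0.001098

Known legs of the cycle: 0.8691 × 1048 = 910.8168
For no arbitrage the full-cycle product must be 1, so the missing rate is 1 / 910.8168 ≈ 0.00109792.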